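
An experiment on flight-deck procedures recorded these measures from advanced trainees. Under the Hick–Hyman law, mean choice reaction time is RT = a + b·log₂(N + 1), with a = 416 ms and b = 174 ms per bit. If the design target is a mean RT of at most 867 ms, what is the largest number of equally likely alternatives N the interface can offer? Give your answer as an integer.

Set 416 + 174·log₂(N + 1) ≤ 867.
log₂(N + 1) ≤ (867 − 416) / 174 = 2.5920.
N + 1 ≤ 2^2.5920 = 6.0293.
N ≤ 5.0293, so the largest integer N is 5.

5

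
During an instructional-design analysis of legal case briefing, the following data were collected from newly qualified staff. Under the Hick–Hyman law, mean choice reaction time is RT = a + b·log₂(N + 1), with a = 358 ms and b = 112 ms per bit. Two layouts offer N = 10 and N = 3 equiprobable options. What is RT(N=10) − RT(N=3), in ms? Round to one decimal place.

RT(10) = 358 + 112·log₂(11) = 358 + 112·3.4594 = 745.4528 ms.
RT(3) = 358 + 112·log₂(4) = 358 + 112·2.0000 = 582.0000 ms.
Difference = 745.4528 − 582.0000 = 163.4528 ≈ 163.5 ms.

163.5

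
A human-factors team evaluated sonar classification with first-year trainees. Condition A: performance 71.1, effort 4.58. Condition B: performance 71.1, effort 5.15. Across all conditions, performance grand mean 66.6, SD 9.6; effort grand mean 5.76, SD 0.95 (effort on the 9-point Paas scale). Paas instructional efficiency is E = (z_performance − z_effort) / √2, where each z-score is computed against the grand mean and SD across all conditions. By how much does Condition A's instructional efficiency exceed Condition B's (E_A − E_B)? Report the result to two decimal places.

Condition A: z_P = (71.1 − 66.6)/9.6 = 0.4688; z_E = (4.58 − 5.76)/0.95 = -1.2421; E_A = (0.4688 − (-1.2421))/√2 = 1.2098.
Condition B: z_P = (71.1 − 66.6)/9.6 = 0.4688; z_E = (5.15 − 5.76)/0.95 = -0.6421; E_B = (0.4688 − (-0.6421))/√2 = 0.7855.
E_A − E_B = 1.2098 − 0.7855 = 0.4243 ≈ 0.42.

0.42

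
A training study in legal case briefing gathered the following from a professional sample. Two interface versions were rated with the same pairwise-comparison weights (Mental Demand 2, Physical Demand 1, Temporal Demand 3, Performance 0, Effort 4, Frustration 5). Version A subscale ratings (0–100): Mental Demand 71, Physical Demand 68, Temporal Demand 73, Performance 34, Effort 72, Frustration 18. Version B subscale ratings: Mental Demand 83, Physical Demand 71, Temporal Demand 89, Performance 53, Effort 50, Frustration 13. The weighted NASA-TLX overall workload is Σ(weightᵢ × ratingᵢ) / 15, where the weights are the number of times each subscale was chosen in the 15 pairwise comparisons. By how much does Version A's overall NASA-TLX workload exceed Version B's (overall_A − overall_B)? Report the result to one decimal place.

2.5

Version A weighted sum = 2·71 + 1·68 + 3·73 + 0·34 + 4·72 + 5·18 = 142 + 68 + 219 + 0 + 288 + 90 = 807; overall_A = 807/15 = 53.8000.
Version B weighted sum = 2·83 + 1·71 + 3·89 + 0·53 + 4·50 + 5·13 = 166 + 71 + 267 + 0 + 200 + 65 = 769; overall_B = 769/15 = 51.2667.
Difference = 53.8000 − 51.2667 = 2.5333 ≈ 2.5.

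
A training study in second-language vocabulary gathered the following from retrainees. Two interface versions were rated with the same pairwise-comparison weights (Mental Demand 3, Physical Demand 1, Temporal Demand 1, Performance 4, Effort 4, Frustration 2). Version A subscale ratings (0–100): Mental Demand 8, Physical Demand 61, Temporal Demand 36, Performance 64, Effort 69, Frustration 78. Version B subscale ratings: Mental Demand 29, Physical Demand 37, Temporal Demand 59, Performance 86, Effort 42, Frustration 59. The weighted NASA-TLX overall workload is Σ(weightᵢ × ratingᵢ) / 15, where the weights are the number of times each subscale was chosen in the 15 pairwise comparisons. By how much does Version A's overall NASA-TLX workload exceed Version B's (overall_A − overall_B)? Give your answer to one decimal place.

-0.3

Version A weighted sum = 3·8 + 1·61 + 1·36 + 4·64 + 4·69 + 2·78 = 24 + 61 + 36 + 256 + 276 + 156 = 809; overall_A = 809/15 = 53.9333.
Version B weighted sum = 3·29 + 1·37 + 1·59 + 4·86 + 4·42 + 2·59 = 87 + 37 + 59 + 344 + 168 + 118 = 813; overall_B = 813/15 = 54.2000.
Difference = 53.9333 − 54.2000 = -0.2667 ≈ -0.3.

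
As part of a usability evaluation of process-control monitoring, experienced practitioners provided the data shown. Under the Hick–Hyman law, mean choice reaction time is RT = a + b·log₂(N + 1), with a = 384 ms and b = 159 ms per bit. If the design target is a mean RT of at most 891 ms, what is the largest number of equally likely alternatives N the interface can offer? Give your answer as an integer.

Set 384 + 159·log₂(N + 1) ≤ 891.
log₂(N + 1) ≤ (891 − 384) / 159 = 3.1887.
N + 1 ≤ 2^3.1887 = 9.1179.
N ≤ 8.1179, so the largest integer N is 8.

8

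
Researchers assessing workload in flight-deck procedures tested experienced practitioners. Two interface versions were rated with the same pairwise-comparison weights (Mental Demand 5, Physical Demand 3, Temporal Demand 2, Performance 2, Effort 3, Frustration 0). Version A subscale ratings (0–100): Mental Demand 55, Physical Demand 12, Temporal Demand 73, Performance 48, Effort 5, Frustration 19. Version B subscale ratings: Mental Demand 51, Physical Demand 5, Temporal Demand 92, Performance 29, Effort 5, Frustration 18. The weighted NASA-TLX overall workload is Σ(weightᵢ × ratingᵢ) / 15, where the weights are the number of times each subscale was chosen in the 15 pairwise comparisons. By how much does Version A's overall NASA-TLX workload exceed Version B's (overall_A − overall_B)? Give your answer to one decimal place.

2.7

Version A weighted sum = 5·55 + 3·12 + 2·73 + 2·48 + 3·5 + 0·19 = 275 + 36 + 146 + 96 + 15 + 0 = 568; overall_A = 568/15 = 37.8667.
Version B weighted sum = 5·51 + 3·5 + 2·92 + 2·29 + 3·5 + 0·18 = 255 + 15 + 184 + 58 + 15 + 0 = 527; overall_B = 527/15 = 35.1333.
Difference = 37.8667 − 35.1333 = 2.7334 ≈ 2.7.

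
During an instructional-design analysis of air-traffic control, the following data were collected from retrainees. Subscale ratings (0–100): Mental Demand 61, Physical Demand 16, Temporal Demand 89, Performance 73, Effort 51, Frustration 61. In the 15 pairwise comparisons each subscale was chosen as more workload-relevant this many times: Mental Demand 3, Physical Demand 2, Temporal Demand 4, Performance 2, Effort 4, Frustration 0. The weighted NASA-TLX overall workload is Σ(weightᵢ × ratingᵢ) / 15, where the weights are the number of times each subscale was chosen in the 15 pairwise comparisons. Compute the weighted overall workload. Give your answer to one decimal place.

The tallies are the weights (they sum to 15).
Weighted sum = 3·61 + 2·16 + 4·89 + 2·73 + 4·51 + 0·61
            = 183 + 32 + 356 + 146 + 204 + 0 = 921.
Overall workload = 921 / 15 = 61.4000 ≈ 61.4.

61.4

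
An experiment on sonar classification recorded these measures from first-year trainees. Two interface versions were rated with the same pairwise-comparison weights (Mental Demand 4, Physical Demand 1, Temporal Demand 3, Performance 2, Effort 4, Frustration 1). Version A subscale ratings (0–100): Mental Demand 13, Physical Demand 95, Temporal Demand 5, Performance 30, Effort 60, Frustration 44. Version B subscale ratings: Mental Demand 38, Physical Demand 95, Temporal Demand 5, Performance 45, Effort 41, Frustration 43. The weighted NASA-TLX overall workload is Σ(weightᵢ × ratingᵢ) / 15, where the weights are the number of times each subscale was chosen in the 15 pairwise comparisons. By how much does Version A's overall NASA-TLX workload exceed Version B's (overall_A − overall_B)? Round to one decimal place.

Version A weighted sum = 4·13 + 1·95 + 3·5 + 2·30 + 4·60 + 1·44 = 52 + 95 + 15 + 60 + 240 + 44 = 506; overall_A = 506/15 = 33.7333.
Version B weighted sum = 4·38 + 1·95 + 3·5 + 2·45 + 4·41 + 1·43 = 152 + 95 + 15 + 90 + 164 + 43 = 559; overall_B = 559/15 = 37.2667.
Difference = 33.7333 − 37.2667 = -3.5334 ≈ -3.5.

-3.5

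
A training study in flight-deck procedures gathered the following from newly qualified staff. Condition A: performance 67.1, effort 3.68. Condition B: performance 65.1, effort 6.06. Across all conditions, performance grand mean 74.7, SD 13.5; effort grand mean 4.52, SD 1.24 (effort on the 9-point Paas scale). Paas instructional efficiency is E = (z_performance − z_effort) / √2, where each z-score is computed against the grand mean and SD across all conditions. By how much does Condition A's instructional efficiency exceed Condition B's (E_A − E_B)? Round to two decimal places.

Condition A: z_P = (67.1 − 74.7)/13.5 = -0.5630; z_E = (3.68 − 4.52)/1.24 = -0.6774; E_A = (-0.5630 − (-0.6774))/√2 = 0.0809.
Condition B: z_P = (65.1 − 74.7)/13.5 = -0.7111; z_E = (6.06 − 4.52)/1.24 = 1.2419; E_B = (-0.7111 − 1.2419)/√2 = -1.3810.
E_A − E_B = 0.0809 − (-1.3810) = 1.4619 ≈ 1.46.

1.46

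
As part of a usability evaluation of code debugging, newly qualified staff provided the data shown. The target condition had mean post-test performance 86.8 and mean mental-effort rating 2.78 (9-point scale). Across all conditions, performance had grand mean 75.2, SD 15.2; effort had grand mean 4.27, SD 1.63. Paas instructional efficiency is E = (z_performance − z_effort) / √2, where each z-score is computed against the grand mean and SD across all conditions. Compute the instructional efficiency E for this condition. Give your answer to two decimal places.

1.19

z_performance = (86.8 − 75.2) / 15.2 = 11.6000 / 15.2 = 0.7632.
z_effort = (2.78 − 4.27) / 1.63 = -1.4900 / 1.63 = -0.9141.
z_P − z_E = 0.7632 − (-0.9141) = 1.6773.
E = 1.6773 / √2 = 1.6773 / 1.41421 = 1.1860 ≈ 1.19.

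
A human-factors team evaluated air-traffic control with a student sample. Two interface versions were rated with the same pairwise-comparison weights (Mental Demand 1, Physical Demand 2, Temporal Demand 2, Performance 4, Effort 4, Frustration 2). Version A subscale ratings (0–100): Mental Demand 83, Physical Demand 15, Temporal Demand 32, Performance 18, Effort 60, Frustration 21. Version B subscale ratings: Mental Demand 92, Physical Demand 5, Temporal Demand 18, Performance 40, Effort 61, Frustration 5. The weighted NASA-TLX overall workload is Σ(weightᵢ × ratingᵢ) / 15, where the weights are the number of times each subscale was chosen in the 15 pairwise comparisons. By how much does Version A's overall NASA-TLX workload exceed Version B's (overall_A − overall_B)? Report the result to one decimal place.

-1.4

Version A weighted sum = 1·83 + 2·15 + 2·32 + 4·18 + 4·60 + 2·21 = 83 + 30 + 64 + 72 + 240 + 42 = 531; overall_A = 531/15 = 35.4000.
Version B weighted sum = 1·92 + 2·5 + 2·18 + 4·40 + 4·61 + 2·5 = 92 + 10 + 36 + 160 + 244 + 10 = 552; overall_B = 552/15 = 36.8000.
Difference = 35.4000 − 36.8000 = -1.4000 ≈ -1.4.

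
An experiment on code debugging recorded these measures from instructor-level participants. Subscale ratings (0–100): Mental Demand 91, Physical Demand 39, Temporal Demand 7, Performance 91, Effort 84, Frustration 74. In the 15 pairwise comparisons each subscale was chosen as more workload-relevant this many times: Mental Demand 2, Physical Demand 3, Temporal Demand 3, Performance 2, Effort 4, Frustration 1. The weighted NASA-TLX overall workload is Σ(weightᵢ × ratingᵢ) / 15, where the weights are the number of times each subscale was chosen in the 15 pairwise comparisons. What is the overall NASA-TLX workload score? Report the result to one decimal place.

The tallies are the weights (they sum to 15).
Weighted sum = 2·91 + 3·39 + 3·7 + 2·91 + 4·84 + 1·74
            = 182 + 117 + 21 + 182 + 336 + 74 = 912.
Overall workload = 912 / 15 = 60.8000 ≈ 60.8.

60.8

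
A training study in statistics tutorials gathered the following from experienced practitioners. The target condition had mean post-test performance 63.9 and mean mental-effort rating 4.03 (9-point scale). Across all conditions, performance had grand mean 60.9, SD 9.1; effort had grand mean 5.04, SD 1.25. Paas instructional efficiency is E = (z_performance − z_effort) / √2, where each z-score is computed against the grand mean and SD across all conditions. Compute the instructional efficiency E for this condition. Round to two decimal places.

0.80

z_performance = (63.9 − 60.9) / 9.1 = 3.0000 / 9.1 = 0.3297.
z_effort = (4.03 − 5.04) / 1.25 = -1.0100 / 1.25 = -0.8080.
z_P − z_E = 0.3297 − (-0.8080) = 1.1377.
E = 1.1377 / √2 = 1.1377 / 1.41421 = 0.8045 ≈ 0.80.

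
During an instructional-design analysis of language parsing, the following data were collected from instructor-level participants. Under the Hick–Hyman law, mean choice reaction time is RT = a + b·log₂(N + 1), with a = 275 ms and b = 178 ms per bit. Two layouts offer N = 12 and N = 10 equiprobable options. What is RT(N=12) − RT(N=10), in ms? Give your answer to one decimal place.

42.9

RT(12) = 275 + 178·log₂(13) = 275 + 178·3.7004 = 933.6712 ms.
RT(10) = 275 + 178·log₂(11) = 275 + 178·3.4594 = 890.7732 ms.
Difference = 933.6712 − 890.7732 = 42.8980 ≈ 42.9 ms.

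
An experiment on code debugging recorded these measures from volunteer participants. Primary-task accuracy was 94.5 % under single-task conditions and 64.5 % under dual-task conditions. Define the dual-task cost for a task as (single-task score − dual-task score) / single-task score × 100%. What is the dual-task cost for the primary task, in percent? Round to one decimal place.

31.7

Cost = (94.5 − 64.5) / 94.5 × 100%
     = 30.0000 / 94.5 × 100% = 31.7460%.
≈ 31.7%.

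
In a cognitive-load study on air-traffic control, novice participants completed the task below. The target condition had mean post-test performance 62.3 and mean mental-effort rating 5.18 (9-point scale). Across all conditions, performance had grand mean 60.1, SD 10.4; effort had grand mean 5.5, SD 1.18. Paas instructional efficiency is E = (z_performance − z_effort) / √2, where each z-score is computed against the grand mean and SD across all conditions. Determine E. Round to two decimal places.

0.34

z_performance = (62.3 − 60.1) / 10.4 = 2.2000 / 10.4 = 0.2115.
z_effort = (5.18 − 5.5) / 1.18 = -0.3200 / 1.18 = -0.2712.
z_P − z_E = 0.2115 − (-0.2712) = 0.4827.
E = 0.4827 / √2 = 0.4827 / 1.41421 = 0.3413 ≈ 0.34.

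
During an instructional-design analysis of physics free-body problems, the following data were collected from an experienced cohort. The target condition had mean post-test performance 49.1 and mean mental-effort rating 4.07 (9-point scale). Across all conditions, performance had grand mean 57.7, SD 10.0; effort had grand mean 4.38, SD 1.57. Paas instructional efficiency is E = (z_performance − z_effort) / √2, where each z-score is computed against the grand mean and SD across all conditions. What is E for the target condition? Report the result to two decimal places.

-0.47

z_performance = (49.1 − 57.7) / 10.0 = -8.6000 / 10.0 = -0.8600.
z_effort = (4.07 − 4.38) / 1.57 = -0.3100 / 1.57 = -0.1975.
z_P − z_E = -0.8600 − (-0.1975) = -0.6625.
E = -0.6625 / √2 = -0.6625 / 1.41421 = -0.4685 ≈ -0.47.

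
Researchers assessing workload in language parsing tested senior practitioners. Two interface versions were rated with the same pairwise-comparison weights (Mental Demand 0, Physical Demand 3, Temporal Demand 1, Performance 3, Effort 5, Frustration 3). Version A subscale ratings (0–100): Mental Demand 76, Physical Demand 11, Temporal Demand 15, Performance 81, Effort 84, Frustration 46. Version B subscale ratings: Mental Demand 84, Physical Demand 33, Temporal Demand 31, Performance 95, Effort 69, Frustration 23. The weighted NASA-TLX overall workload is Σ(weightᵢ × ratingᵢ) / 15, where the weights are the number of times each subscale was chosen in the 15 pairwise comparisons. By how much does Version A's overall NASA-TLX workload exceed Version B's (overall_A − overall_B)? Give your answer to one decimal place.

1.3

Version A weighted sum = 0·76 + 3·11 + 1·15 + 3·81 + 5·84 + 3·46 = 0 + 33 + 15 + 243 + 420 + 138 = 849; overall_A = 849/15 = 56.6000.
Version B weighted sum = 0·84 + 3·33 + 1·31 + 3·95 + 5·69 + 3·23 = 0 + 99 + 31 + 285 + 345 + 69 = 829; overall_B = 829/15 = 55.2667.
Difference = 56.6000 − 55.2667 = 1.3333 ≈ 1.3.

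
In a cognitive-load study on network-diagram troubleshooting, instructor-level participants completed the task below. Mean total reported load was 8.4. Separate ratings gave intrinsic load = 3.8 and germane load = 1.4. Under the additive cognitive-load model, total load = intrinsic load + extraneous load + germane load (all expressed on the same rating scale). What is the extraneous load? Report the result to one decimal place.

3.2

extraneous load = total − intrinsic − germane
             = 8.4 − 3.8 − 1.4 = 3.2.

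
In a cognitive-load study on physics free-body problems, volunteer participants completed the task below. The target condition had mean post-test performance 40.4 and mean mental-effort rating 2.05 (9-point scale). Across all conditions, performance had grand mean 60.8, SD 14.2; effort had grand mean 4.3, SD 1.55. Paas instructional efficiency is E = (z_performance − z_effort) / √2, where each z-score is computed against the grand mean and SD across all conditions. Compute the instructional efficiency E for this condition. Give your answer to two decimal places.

z_performance = (40.4 − 60.8) / 14.2 = -20.4000 / 14.2 = -1.4366.
z_effort = (2.05 − 4.3) / 1.55 = -2.2500 / 1.55 = -1.4516.
z_P − z_E = -1.4366 − (-1.4516) = 0.0150.
E = 0.0150 / √2 = 0.0150 / 1.41421 = 0.0106 ≈ 0.01.

0.01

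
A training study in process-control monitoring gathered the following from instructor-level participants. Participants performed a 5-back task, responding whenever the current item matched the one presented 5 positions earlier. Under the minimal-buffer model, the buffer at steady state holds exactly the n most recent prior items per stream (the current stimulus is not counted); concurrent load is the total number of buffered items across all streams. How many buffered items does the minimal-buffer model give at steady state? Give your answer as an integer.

5

The buffer holds the 5 most recent prior items.
Steady-state concurrent load = 5 items.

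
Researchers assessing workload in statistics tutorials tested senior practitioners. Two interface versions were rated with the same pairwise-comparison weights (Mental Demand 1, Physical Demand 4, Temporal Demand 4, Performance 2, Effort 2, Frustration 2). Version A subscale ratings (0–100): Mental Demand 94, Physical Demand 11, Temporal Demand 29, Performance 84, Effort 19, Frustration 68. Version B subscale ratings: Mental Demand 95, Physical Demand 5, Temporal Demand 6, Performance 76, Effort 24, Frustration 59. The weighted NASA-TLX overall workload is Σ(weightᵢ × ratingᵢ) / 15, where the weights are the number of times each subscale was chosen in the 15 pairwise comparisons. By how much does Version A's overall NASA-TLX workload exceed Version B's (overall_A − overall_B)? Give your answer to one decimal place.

9.3

Version A weighted sum = 1·94 + 4·11 + 4·29 + 2·84 + 2·19 + 2·68 = 94 + 44 + 116 + 168 + 38 + 136 = 596; overall_A = 596/15 = 39.7333.
Version B weighted sum = 1·95 + 4·5 + 4·6 + 2·76 + 2·24 + 2·59 = 95 + 20 + 24 + 152 + 48 + 118 = 457; overall_B = 457/15 = 30.4667.
Difference = 39.7333 − 30.4667 = 9.2666 ≈ 9.3.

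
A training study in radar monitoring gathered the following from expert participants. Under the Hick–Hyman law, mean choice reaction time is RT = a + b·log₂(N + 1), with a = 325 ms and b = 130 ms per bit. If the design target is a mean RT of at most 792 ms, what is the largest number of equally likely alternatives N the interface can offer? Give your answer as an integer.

11

Set 325 + 130·log₂(N + 1) ≤ 792.
log₂(N + 1) ≤ (792 − 325) / 130 = 3.5923.
N + 1 ≤ 2^3.5923 = 12.0612.
N ≤ 11.0612, so the largest integer N is 11.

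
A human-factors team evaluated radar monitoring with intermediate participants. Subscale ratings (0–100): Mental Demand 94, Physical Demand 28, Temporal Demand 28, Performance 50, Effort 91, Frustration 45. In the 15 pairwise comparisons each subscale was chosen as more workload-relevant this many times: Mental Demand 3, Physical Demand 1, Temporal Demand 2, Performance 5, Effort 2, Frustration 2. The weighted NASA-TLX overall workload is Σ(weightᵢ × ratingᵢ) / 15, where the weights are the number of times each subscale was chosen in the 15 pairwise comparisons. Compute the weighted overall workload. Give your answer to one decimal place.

The tallies are the weights (they sum to 15).
Weighted sum = 3·94 + 1·28 + 2·28 + 5·50 + 2·91 + 2·45
            = 282 + 28 + 56 + 250 + 182 + 90 = 888.
Overall workload = 888 / 15 = 59.2000 ≈ 59.2.

59.2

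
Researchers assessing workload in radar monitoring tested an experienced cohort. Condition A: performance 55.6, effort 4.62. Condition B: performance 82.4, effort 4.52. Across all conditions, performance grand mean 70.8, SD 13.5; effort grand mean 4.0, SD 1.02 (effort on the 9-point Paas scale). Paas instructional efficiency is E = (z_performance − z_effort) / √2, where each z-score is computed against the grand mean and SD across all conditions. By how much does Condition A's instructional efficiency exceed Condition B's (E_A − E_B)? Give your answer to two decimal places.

Condition A: z_P = (55.6 − 70.8)/13.5 = -1.1259; z_E = (4.62 − 4.0)/1.02 = 0.6078; E_A = (-1.1259 − 0.6078)/√2 = -1.2259.
Condition B: z_P = (82.4 − 70.8)/13.5 = 0.8593; z_E = (4.52 − 4.0)/1.02 = 0.5098; E_B = (0.8593 − 0.5098)/√2 = 0.2471.
E_A − E_B = -1.2259 − 0.2471 = -1.4730 ≈ -1.47.

-1.47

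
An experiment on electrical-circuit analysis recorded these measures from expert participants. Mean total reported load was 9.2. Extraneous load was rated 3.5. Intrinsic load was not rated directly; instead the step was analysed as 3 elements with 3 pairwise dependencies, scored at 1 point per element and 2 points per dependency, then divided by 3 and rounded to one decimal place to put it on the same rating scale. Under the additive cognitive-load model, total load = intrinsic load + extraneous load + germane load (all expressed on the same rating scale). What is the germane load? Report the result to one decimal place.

Intrinsic (element-interactivity): (3 × 1 + 3 × 2) / 3 = 9 / 3 = 3.0000 → 3.0.
germane load = total − intrinsic − extraneous
             = 9.2 − 3.0 − 3.5 = 2.7.

2.7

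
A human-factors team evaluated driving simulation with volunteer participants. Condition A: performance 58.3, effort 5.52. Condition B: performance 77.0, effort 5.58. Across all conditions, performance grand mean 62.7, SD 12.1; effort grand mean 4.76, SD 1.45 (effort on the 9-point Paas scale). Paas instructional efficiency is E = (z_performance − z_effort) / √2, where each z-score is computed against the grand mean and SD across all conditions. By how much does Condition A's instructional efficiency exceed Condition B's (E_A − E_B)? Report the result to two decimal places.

-1.06

Condition A: z_P = (58.3 − 62.7)/12.1 = -0.3636; z_E = (5.52 − 4.76)/1.45 = 0.5241; E_A = (-0.3636 − 0.5241)/√2 = -0.6277.
Condition B: z_P = (77.0 − 62.7)/12.1 = 1.1818; z_E = (5.58 − 4.76)/1.45 = 0.5655; E_B = (1.1818 − 0.5655)/√2 = 0.4358.
E_A − E_B = -0.6277 − 0.4358 = -1.0635 ≈ -1.06.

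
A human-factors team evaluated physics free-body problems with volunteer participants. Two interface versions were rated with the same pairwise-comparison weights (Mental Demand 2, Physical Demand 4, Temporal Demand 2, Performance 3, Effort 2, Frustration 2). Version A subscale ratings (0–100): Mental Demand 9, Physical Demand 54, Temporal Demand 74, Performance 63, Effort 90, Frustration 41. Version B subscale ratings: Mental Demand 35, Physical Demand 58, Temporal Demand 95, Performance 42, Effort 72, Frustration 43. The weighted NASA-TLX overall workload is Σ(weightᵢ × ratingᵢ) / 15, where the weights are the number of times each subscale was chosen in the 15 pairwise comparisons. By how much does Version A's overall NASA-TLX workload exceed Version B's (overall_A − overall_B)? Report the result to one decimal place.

Version A weighted sum = 2·9 + 4·54 + 2·74 + 3·63 + 2·90 + 2·41 = 18 + 216 + 148 + 189 + 180 + 82 = 833; overall_A = 833/15 = 55.5333.
Version B weighted sum = 2·35 + 4·58 + 2·95 + 3·42 + 2·72 + 2·43 = 70 + 232 + 190 + 126 + 144 + 86 = 848; overall_B = 848/15 = 56.5333.
Difference = 55.5333 − 56.5333 = -1.0000 ≈ -1.0.

-1.0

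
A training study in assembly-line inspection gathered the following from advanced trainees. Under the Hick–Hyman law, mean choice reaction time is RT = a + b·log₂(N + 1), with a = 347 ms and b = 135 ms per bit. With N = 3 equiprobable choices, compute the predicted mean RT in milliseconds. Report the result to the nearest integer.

617

log₂(3 + 1) = log₂(4) = 2.0000.
RT = 347 + 135 × 2.0000 = 347 + 270.0000 = 617.0000 ms.
≈ 617 ms.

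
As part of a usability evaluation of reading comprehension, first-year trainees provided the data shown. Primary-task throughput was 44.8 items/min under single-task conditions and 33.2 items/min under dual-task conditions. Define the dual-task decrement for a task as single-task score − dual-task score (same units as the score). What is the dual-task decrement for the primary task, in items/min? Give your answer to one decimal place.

11.6

Decrement = 44.8 − 33.2 = 11.6000 items/min ≈ 11.6 items/min.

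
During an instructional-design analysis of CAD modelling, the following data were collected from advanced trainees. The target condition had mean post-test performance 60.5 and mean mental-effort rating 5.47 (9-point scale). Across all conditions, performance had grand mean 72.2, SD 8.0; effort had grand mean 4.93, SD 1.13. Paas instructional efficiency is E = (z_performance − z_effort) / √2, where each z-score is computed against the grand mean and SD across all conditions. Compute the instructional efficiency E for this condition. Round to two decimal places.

-1.37

z_performance = (60.5 − 72.2) / 8.0 = -11.7000 / 8.0 = -1.4625.
z_effort = (5.47 − 4.93) / 1.13 = 0.5400 / 1.13 = 0.4779.
z_P − z_E = -1.4625 − 0.4779 = -1.9404.
E = -1.9404 / √2 = -1.9404 / 1.41421 = -1.3721 ≈ -1.37.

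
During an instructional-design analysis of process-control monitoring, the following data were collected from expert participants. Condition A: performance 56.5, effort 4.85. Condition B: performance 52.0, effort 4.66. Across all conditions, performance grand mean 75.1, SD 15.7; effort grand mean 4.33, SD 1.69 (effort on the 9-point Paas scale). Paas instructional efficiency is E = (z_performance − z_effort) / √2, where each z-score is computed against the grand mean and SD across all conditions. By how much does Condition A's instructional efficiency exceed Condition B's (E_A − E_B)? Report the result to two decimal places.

Condition A: z_P = (56.5 − 75.1)/15.7 = -1.1847; z_E = (4.85 − 4.33)/1.69 = 0.3077; E_A = (-1.1847 − 0.3077)/√2 = -1.0553.
Condition B: z_P = (52.0 − 75.1)/15.7 = -1.4713; z_E = (4.66 − 4.33)/1.69 = 0.1953; E_B = (-1.4713 − 0.1953)/√2 = -1.1785.
E_A − E_B = -1.0553 − (-1.1785) = 0.1232 ≈ 0.12.

0.12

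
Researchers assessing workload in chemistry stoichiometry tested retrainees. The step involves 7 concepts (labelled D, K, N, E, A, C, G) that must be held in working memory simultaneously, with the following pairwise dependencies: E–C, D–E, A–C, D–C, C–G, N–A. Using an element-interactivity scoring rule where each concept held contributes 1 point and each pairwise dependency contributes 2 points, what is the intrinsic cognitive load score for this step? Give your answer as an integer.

Count of concepts held simultaneously: 7.
Count of pairwise dependencies listed: 6.
Element contribution: 7 × 1 = 7.
Interaction contribution: 6 × 2 = 12.
Intrinsic load = 7 + 12 = 19.

19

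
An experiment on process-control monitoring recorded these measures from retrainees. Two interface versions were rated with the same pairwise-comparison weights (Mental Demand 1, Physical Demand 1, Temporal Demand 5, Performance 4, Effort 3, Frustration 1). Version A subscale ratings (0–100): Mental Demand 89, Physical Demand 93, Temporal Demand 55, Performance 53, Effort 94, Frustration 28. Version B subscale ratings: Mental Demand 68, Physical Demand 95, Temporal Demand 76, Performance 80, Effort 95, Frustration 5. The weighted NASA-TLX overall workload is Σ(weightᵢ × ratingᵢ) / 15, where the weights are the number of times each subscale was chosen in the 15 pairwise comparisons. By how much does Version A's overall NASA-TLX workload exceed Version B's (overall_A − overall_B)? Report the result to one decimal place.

Version A weighted sum = 1·89 + 1·93 + 5·55 + 4·53 + 3·94 + 1·28 = 89 + 93 + 275 + 212 + 282 + 28 = 979; overall_A = 979/15 = 65.2667.
Version B weighted sum = 1·68 + 1·95 + 5·76 + 4·80 + 3·95 + 1·5 = 68 + 95 + 380 + 320 + 285 + 5 = 1153; overall_B = 1153/15 = 76.8667.
Difference = 65.2667 − 76.8667 = -11.6000 ≈ -11.6.

-11.6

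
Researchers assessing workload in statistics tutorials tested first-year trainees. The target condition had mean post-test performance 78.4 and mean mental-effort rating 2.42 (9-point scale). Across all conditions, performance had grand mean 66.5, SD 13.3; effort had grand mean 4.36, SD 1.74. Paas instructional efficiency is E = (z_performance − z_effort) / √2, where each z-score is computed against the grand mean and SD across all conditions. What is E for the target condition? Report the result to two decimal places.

z_performance = (78.4 − 66.5) / 13.3 = 11.9000 / 13.3 = 0.8947.
z_effort = (2.42 − 4.36) / 1.74 = -1.9400 / 1.74 = -1.1149.
z_P − z_E = 0.8947 − (-1.1149) = 2.0096.
E = 2.0096 / √2 = 2.0096 / 1.41421 = 1.4210 ≈ 1.42.

1.42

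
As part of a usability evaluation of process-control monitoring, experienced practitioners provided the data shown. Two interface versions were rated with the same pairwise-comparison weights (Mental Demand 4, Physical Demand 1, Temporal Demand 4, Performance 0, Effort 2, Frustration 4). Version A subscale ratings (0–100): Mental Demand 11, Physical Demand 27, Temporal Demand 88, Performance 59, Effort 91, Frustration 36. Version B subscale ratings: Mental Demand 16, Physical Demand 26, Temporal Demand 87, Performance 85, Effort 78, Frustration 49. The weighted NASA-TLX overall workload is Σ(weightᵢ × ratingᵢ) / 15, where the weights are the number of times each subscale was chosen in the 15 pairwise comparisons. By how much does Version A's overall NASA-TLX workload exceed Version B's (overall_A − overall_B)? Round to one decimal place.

Version A weighted sum = 4·11 + 1·27 + 4·88 + 0·59 + 2·91 + 4·36 = 44 + 27 + 352 + 0 + 182 + 144 = 749; overall_A = 749/15 = 49.9333.
Version B weighted sum = 4·16 + 1·26 + 4·87 + 0·85 + 2·78 + 4·49 = 64 + 26 + 348 + 0 + 156 + 196 = 790; overall_B = 790/15 = 52.6667.
Difference = 49.9333 − 52.6667 = -2.7334 ≈ -2.7.

-2.7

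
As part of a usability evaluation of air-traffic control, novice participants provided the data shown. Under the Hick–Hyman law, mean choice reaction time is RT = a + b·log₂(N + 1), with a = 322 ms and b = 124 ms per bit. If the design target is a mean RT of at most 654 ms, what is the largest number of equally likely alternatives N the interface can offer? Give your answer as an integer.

5

Set 322 + 124·log₂(N + 1) ≤ 654.
log₂(N + 1) ≤ (654 − 322) / 124 = 2.6774.
N + 1 ≤ 2^2.6774 = 6.3970.
N ≤ 5.3970, so the largest integer N is 5.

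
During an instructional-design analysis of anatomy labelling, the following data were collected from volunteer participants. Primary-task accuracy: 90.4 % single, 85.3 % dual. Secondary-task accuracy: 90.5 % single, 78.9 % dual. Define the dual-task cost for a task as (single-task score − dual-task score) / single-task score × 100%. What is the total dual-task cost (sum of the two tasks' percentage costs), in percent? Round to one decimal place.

18.5

Primary cost = (90.4 − 85.3) / 90.4 × 100% = 5.6416%.
Secondary cost = (90.5 − 78.9) / 90.5 × 100% = 12.8177%.
Total = 5.6416% + 12.8177% = 18.4593% ≈ 18.5%.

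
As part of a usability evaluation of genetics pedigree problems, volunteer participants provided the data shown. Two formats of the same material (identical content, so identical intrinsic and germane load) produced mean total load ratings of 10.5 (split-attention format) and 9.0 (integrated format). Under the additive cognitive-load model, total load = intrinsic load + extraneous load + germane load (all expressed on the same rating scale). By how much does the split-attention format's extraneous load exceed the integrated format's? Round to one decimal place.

Intrinsic and germane load are equal across formats, so the difference in total load equals the difference in extraneous load.
Extraneous-load difference = 10.5 − 9.0 = 1.5.

1.5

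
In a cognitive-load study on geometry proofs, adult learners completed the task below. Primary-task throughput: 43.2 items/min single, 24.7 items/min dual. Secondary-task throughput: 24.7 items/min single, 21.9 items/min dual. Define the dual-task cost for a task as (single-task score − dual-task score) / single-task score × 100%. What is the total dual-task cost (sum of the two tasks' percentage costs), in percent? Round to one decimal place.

Primary cost = (43.2 − 24.7) / 43.2 × 100% = 42.8241%.
Secondary cost = (24.7 − 21.9) / 24.7 × 100% = 11.3360%.
Total = 42.8241% + 11.3360% = 54.1601% ≈ 54.2%.

54.2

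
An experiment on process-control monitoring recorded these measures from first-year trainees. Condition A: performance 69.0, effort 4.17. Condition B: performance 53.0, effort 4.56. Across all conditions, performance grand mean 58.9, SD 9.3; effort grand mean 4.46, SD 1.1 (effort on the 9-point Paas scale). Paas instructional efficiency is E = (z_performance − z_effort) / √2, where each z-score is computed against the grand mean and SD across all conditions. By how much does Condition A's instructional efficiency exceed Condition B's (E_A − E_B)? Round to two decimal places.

Condition A: z_P = (69.0 − 58.9)/9.3 = 1.0860; z_E = (4.17 − 4.46)/1.1 = -0.2636; E_A = (1.0860 − (-0.2636))/√2 = 0.9543.
Condition B: z_P = (53.0 − 58.9)/9.3 = -0.6344; z_E = (4.56 − 4.46)/1.1 = 0.0909; E_B = (-0.6344 − 0.0909)/√2 = -0.5129.
E_A − E_B = 0.9543 − (-0.5129) = 1.4672 ≈ 1.47.

1.47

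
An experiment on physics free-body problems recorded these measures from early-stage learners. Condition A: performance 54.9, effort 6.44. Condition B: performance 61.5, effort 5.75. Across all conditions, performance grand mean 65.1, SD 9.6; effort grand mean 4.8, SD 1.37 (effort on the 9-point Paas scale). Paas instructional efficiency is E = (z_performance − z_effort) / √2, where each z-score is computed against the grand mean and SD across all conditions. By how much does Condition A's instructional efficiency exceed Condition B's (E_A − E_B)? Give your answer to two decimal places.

Condition A: z_P = (54.9 − 65.1)/9.6 = -1.0625; z_E = (6.44 − 4.8)/1.37 = 1.1971; E_A = (-1.0625 − 1.1971)/√2 = -1.5978.
Condition B: z_P = (61.5 − 65.1)/9.6 = -0.3750; z_E = (5.75 − 4.8)/1.37 = 0.6934; E_B = (-0.3750 − 0.6934)/√2 = -0.7555.
E_A − E_B = -1.5978 − (-0.7555) = -0.8423 ≈ -0.84.

-0.84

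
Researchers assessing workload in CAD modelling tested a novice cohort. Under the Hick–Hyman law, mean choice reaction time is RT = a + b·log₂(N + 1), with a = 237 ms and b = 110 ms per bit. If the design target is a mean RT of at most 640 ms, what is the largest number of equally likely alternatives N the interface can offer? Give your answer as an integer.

Set 237 + 110·log₂(N + 1) ≤ 640.
log₂(N + 1) ≤ (640 − 237) / 110 = 3.6636.
N + 1 ≤ 2^3.6636 = 12.6722.
N ≤ 11.6722, so the largest integer N is 11.

11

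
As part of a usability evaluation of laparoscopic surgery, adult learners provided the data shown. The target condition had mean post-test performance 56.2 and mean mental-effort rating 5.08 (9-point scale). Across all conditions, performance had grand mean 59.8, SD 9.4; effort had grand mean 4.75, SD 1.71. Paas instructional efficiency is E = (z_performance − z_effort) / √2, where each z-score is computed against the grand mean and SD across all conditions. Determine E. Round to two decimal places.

-0.41

z_performance = (56.2 − 59.8) / 9.4 = -3.6000 / 9.4 = -0.3830.
z_effort = (5.08 − 4.75) / 1.71 = 0.3300 / 1.71 = 0.1930.
z_P − z_E = -0.3830 − 0.1930 = -0.5760.
E = -0.5760 / √2 = -0.5760 / 1.41421 = -0.4073 ≈ -0.41.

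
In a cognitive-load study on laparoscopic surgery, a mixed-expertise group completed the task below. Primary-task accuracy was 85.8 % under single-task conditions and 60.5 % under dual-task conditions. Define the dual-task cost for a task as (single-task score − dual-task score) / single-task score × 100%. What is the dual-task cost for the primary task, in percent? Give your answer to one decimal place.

29.5

Cost = (85.8 − 60.5) / 85.8 × 100%
     = 25.3000 / 85.8 × 100% = 29.4872%.
≈ 29.5%.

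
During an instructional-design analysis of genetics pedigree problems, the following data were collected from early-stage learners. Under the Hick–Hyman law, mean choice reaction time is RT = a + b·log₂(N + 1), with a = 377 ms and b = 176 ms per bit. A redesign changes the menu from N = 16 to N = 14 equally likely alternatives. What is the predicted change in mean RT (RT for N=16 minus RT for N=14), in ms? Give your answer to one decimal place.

31.8

RT(16) = 377 + 176·log₂(17) = 377 + 176·4.0875 = 1096.4000 ms.
RT(14) = 377 + 176·log₂(15) = 377 + 176·3.9069 = 1064.6144 ms.
Difference = 1096.4000 − 1064.6144 = 31.7856 ≈ 31.8 ms.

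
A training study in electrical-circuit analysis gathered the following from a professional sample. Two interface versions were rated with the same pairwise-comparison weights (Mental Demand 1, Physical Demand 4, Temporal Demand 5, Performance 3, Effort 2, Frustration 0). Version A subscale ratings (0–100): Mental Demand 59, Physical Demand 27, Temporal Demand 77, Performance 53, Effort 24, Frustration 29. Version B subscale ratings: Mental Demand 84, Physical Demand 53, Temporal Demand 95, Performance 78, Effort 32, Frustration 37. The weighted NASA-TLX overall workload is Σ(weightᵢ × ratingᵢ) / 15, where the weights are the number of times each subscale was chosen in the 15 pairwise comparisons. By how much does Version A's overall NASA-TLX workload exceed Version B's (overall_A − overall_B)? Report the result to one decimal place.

Version A weighted sum = 1·59 + 4·27 + 5·77 + 3·53 + 2·24 + 0·29 = 59 + 108 + 385 + 159 + 48 + 0 = 759; overall_A = 759/15 = 50.6000.
Version B weighted sum = 1·84 + 4·53 + 5·95 + 3·78 + 2·32 + 0·37 = 84 + 212 + 475 + 234 + 64 + 0 = 1069; overall_B = 1069/15 = 71.2667.
Difference = 50.6000 − 71.2667 = -20.6667 ≈ -20.7.

-20.7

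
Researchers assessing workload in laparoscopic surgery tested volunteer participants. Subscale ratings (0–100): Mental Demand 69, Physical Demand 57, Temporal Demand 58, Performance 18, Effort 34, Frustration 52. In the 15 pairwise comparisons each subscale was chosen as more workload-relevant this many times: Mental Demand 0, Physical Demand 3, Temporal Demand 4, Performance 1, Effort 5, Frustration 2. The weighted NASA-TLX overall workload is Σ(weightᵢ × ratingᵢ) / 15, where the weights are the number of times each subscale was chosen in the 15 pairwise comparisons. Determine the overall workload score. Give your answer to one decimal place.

The tallies are the weights (they sum to 15).
Weighted sum = 0·69 + 3·57 + 4·58 + 1·18 + 5·34 + 2·52
            = 0 + 171 + 232 + 18 + 170 + 104 = 695.
Overall workload = 695 / 15 = 46.3333 ≈ 46.3.

46.3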